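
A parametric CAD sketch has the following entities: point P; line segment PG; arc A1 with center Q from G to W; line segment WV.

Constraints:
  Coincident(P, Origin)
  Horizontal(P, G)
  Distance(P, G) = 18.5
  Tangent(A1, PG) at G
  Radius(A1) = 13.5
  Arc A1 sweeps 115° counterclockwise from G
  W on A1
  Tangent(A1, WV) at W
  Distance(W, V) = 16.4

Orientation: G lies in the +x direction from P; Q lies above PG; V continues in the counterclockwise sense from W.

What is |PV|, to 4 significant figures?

41.56

P is at the origin; PG is horizontal with |PG| = 18.5 and G on the +x side, so G = (18.50, 0.000). A1 meets PG tangentially, so QG is at right angles to PG, so Q = G + (0, 13.5) = (18.50, 13.50). On A1, G sits at bearing -90° from Q; a 115° counterclockwise sweep puts W at bearing 25°, so W = Q + 13.5·(cos 25°, sin 25°) = (30.74, 19.21). A1 meets WV tangentially, so QW is at right angles to WV, so WV runs along (−sin 25°, cos 25°); with |WV| = 16.4, V = (23.80, 34.07). Then |PV| = |V − P| = 41.56.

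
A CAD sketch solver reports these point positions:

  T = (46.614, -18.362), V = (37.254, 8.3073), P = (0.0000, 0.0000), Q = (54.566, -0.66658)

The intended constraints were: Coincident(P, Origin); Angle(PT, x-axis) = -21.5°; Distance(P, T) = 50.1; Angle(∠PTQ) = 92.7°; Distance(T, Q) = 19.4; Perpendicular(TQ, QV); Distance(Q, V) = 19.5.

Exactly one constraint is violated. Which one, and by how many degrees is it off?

Perpendicular(TQ, QV) — off by 3.20°.

P = (0.00, 0.00) ✓; PT at -21.50° ✓; |PT| = 50.10 ✓; ∠PTQ = 92.70° ✓; |TQ| = 19.40 ✓; ∠(TQ, QV) = 86.80° ✗; |QV| = 19.50 ✓.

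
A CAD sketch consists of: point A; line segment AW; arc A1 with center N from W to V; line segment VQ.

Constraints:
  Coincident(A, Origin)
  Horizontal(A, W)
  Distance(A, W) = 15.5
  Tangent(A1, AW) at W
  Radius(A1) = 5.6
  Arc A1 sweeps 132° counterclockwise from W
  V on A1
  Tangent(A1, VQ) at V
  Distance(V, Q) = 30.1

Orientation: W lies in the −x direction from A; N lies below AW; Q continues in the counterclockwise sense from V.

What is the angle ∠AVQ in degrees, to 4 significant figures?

73.43°

A is at the origin; A and W share the same y with |AW| = 15.5 and W on the −x side, so W = (-15.50, 0.000). Since A1 is tangent to AW there, NW ⟂ AW, so N = W + (0, -5.6) = (-15.50, -5.600). On A1, W sits at bearing 90° from N; a 132° counterclockwise sweep puts V at bearing 222°, so V = N + 5.6·(cos 222°, sin 222°) = (-19.66, -9.347). A1 meets VQ tangentially, so NV is at right angles to VQ, so VQ runs along (−sin 222°, cos 222°); with |VQ| = 30.1, Q = (0.4792, -31.72). Then cos ∠AVQ = VA·VQ / (|VA||VQ|), giving 73.43°.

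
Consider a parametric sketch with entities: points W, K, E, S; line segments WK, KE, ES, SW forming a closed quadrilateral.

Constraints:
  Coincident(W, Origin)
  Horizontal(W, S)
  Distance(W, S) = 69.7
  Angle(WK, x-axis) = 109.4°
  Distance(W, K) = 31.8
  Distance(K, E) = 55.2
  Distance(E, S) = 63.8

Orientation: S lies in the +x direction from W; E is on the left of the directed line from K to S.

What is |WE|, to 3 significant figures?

67.5

Checks: |KE| = 55.20 ✓; |ES| = 63.80 ✓.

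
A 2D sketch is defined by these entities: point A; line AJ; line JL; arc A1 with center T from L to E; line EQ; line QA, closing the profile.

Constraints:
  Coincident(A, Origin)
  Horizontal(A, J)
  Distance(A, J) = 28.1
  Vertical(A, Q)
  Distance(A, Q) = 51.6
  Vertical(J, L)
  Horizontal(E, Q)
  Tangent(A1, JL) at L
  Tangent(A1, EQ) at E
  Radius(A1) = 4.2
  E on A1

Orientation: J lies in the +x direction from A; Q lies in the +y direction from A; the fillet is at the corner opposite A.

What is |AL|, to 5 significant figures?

55.103

A is at the origin; AJ is horizontal with |AJ| = 28.1 and J on the +x side, so J = (28.100, 0.0000). AQ is vertical with |AQ| = 51.6 and Q on the +y side, so Q = (0.0000, 51.600). The virtual corner opposite A is at (28.100, 51.600). Since A1 is tangent to JL there, TL ⟂ JL and the tangent condition forces TE to be normal to EQ, with radius 4.2, so the center T sits 4.2 in from both sides at T = (23.900, 47.400). That places the tangent points at L = (28.100, 47.400) on JL and E = (23.900, 51.600) on EQ. Then |AL| = |L − A| = 55.103.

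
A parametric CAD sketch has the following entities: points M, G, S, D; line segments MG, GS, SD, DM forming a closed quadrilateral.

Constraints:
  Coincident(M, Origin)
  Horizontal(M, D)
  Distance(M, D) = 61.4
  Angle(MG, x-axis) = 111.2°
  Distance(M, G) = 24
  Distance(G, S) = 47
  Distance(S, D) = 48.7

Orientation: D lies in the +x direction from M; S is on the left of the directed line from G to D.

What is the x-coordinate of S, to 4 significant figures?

34.61

M is at the origin; MD is horizontal with |MD| = 61.4 and D in +x, so D = (61.4, 0). MG runs at 111.2° with |MG| = 24.0, so G = (-8.679, 22.38). S is determined by |GS| = 47.0 and |SD| = 48.7 together: it lies at the intersection of circle(G, 47.0) and circle(D, 48.7). With |GD| = 73.56, the foot of the radical line on GD is 35.68 from G and the perpendicular offset is √(47.0² − 35.68²) = 30.60. Taking the left-of-GD solution: S = (34.61, 40.67).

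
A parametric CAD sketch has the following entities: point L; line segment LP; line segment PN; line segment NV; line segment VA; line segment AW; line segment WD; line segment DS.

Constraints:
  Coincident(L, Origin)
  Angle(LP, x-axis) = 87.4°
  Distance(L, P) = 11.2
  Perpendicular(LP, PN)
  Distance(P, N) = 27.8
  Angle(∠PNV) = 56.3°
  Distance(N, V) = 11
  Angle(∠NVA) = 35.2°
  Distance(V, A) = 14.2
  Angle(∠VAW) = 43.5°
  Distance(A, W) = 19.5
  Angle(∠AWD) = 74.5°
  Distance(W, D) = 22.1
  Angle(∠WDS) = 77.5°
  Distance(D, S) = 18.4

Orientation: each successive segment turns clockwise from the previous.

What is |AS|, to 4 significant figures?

12.93

∠AWD = 74.5° gives WD at -153.1° from the x-axis; with |WD| = 22.1, D = (15.48, -9.139). ∠WDS = 77.5° gives DS at 104.4° from the x-axis; with |DS| = 18.4, S = (10.90, 8.683). Then |AS| = |S − A| = 12.93.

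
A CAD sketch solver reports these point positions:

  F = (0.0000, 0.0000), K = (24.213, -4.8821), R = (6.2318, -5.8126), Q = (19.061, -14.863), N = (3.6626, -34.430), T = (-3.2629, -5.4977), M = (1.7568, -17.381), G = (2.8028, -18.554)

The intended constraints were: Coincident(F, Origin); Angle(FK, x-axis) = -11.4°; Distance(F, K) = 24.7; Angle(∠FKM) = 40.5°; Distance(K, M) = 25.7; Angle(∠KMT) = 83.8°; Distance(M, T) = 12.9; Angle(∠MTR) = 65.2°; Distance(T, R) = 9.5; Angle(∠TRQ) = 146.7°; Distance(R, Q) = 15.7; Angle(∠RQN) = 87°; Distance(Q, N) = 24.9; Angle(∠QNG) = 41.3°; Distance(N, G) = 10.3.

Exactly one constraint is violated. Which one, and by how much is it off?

Distance(N, G) = 10.3 — off by 5.60.

F = (0.00, 0.00) ✓; FK at -11.40° ✓; |FK| = 24.70 ✓; ∠FKM = 40.50° ✓; |KM| = 25.70 ✓; ∠KMT = 83.80° ✓; |MT| = 12.90 ✓; ∠MTR = 65.20° ✓; |TR| = 9.500 ✓; ∠TRQ = 146.7° ✓; |RQ| = 15.70 ✓; ∠RQN = 87.00° ✓; |QN| = 24.90 ✓; ∠QNG = 41.30° ✓; |NG| = 15.90 ✗.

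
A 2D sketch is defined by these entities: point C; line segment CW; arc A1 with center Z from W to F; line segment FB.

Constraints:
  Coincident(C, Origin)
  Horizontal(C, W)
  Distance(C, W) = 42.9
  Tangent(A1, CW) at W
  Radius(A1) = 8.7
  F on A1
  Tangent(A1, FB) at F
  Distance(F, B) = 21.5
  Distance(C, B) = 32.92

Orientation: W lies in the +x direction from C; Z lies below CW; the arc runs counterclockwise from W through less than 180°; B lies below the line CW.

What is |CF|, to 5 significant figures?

35.749

C is at the origin; CW is horizontal with |CW| = 42.9 and W on the +x side, so W = (42.900, 0.0000). Since A1 is tangent to CW there, ZW ⟂ CW, so Z = W + (0, -8.7) = (42.900, -8.7000). Since ZF ⟂ FB (tangency), |ZB| = √(8.7² + 21.5²) = 23.194 regardless of where F sits on A1. So B lies on both circle(C, 32.92) and circle(Z, 23.194); the below-CW intersection is B = (24.158, -22.363). F is the foot of the tangent from B: F = (35.512, -4.1056).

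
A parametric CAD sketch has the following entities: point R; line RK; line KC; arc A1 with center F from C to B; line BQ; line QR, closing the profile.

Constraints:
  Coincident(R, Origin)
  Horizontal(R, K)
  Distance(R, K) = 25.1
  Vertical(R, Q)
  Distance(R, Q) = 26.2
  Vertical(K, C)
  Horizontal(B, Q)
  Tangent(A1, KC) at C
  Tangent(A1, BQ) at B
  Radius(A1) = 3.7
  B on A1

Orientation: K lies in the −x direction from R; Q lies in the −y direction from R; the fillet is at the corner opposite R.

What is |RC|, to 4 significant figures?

33.71

R is at the origin; RK is horizontal with |RK| = 25.1 and K on the −x side, so K = (-25.10, 0.000). R and Q share the same x with |RQ| = 26.2 and Q on the −y side, so Q = (0.000, -26.20). The virtual corner opposite R is at (-25.10, -26.20). Tangency of A1 to KC means the radius FC is perpendicular to KC and the tangent condition forces FB to be normal to BQ, with radius 3.7, so the center F sits 3.7 in from both sides at F = (-21.40, -22.50). That places the tangent points at C = (-25.10, -22.50) on KC and B = (-21.40, -26.20) on BQ. Then |RC| = |C − R| = 33.71.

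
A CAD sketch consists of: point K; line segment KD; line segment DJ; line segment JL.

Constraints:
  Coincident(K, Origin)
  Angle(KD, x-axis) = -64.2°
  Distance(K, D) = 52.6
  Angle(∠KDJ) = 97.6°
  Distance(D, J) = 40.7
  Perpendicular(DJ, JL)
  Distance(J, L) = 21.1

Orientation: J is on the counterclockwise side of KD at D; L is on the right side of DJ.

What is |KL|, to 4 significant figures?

87.38

K is at the origin; KD runs at -64.2° with length 52.6, so D = 52.6·(cos -64.2°, sin -64.2°) = (22.89, -47.36). ∠KDJ = 97.6°, so DJ runs at -64.2° + (180° − 97.6°) = 18.20° from the x-axis; with |DJ| = 40.7, J = D + 40.7·(cos 18.20°, sin 18.20°) = (61.56, -34.64). DJ ⟂ JL; with |JL| = 21.1 on the right of DJ, L = J + 21.1·(0.3123, -0.9500) = (68.15, -54.69). Then |KL| = |L − K| = 87.38.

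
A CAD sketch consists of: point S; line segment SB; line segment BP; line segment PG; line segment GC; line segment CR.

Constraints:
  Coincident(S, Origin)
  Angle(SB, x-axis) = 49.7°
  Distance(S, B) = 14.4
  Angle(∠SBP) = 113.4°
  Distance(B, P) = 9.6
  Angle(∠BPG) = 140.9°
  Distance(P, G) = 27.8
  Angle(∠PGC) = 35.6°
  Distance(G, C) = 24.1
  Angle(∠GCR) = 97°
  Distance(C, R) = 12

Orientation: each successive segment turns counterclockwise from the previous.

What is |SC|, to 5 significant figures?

13.150

S is at the origin; SB runs at 49.7° with length 14.4, so B = (9.3138, 10.982). ∠SBP = 113.4° gives BP at 116.30° from the x-axis; with |BP| = 9.6, P = (5.0603, 19.589). ∠BPG = 140.9° gives PG at 155.40° from the x-axis; with |PG| = 27.8, G = (-20.216, 31.161). ∠PGC = 35.6° gives GC at -60.200° from the x-axis; with |GC| = 24.1, C = (-8.2394, 10.248). Then |SC| = |C − S| = 13.150.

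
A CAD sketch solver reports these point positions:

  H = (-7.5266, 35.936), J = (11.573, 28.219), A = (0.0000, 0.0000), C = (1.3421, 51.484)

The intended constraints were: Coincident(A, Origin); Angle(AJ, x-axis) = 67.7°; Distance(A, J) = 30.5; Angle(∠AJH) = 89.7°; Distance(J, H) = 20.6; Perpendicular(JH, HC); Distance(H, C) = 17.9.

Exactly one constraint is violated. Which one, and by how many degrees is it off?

Perpendicular(JH, HC) — off by 7.70°.

A = (0.00, 0.00) ✓; AJ at 67.70° ✓; |AJ| = 30.50 ✓; ∠AJH = 89.70° ✓; |JH| = 20.60 ✓; ∠(JH, HC) = 97.70° ✗; |HC| = 17.90 ✓.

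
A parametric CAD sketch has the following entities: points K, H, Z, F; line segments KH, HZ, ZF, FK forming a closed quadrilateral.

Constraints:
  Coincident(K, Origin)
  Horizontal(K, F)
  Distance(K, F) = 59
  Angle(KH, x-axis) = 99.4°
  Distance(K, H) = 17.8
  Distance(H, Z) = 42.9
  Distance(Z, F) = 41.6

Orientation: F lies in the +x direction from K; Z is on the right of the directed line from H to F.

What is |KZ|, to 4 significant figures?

27.83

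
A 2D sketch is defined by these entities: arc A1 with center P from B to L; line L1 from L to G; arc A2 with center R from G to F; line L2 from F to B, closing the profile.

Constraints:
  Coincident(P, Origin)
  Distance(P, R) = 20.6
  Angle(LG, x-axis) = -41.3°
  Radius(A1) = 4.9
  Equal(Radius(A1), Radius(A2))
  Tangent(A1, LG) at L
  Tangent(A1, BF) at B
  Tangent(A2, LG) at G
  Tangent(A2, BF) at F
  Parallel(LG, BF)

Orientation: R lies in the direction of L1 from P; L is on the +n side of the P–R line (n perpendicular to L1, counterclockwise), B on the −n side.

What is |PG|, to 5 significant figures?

21.175

Tangency of A1 to both parallel lines with radius 4.9 puts L and B at P ± 4.9·n: L = (3.2340, 3.6812), B = (-3.2340, -3.6812). Equal radii place G and F the same way about R: G = R + 4.9·n = (18.710, -9.9148), F = R − 4.9·n = (12.242, -17.277). Then |PG| = |G − P| = 21.175.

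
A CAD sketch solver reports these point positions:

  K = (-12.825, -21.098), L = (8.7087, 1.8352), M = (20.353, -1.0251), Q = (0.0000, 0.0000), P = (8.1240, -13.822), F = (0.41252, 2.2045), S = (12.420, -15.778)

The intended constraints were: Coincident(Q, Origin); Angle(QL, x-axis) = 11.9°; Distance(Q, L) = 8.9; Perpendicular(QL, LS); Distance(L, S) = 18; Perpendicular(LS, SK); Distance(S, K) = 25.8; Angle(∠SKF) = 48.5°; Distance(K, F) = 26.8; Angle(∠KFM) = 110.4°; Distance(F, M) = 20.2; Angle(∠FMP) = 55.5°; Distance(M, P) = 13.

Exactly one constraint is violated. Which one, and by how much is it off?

Distance(M, P) = 13 — off by 4.70.

Q = (0.00, 0.00) ✓; QL at 11.90° ✓; |QL| = 8.900 ✓; ∠(QL, LS) = 90.00° ✓; |LS| = 18.00 ✓; ∠(LS, SK) = 90.00° ✓; |SK| = 25.80 ✓; ∠SKF = 48.50° ✓; |KF| = 26.80 ✓; ∠KFM = 110.4° ✓; |FM| = 20.20 ✓; ∠FMP = 55.50° ✓; |MP| = 17.70 ✗.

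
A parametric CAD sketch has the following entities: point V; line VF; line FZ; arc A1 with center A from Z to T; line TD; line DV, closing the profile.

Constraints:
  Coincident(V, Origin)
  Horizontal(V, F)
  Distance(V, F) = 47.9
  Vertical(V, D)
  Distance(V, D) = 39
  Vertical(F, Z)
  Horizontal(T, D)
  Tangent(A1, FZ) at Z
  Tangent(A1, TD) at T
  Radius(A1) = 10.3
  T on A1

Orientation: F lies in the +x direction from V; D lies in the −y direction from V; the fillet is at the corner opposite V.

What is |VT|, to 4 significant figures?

54.17

V is at the origin; V and F share the same y with |VF| = 47.9 and F on the +x side, so F = (47.90, 0.000). VD is vertical with |VD| = 39.0 and D on the −y side, so D = (0.000, -39.00). The virtual corner opposite V is at (47.90, -39.00). Since A1 is tangent to FZ there, AZ ⟂ FZ and the tangent condition forces AT to be normal to TD, with radius 10.3, so the center A sits 10.3 in from both sides at A = (37.60, -28.70). That places the tangent points at Z = (47.90, -28.70) on FZ and T = (37.60, -39.00) on TD. Then |VT| = |T − V| = 54.17.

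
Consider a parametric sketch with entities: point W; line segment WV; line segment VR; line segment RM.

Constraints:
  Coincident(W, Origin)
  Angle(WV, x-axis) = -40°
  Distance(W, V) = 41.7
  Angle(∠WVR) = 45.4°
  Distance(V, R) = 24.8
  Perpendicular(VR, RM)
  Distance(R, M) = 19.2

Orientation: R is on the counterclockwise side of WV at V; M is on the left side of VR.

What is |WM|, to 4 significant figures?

11.41

∠WVR = 45.4°, so VR runs at -40.0° + (180° − 45.4°) = 94.60° from the x-axis; with |VR| = 24.8, R = V + 24.8·(cos 94.60°, sin 94.60°) = (29.96, -2.084). VR is perpendicular to RM; with |RM| = 19.2 on the left of VR, M = R + 19.2·(-0.9968, -0.08020) = (10.82, -3.624). Then |WM| = |M − W| = 11.41.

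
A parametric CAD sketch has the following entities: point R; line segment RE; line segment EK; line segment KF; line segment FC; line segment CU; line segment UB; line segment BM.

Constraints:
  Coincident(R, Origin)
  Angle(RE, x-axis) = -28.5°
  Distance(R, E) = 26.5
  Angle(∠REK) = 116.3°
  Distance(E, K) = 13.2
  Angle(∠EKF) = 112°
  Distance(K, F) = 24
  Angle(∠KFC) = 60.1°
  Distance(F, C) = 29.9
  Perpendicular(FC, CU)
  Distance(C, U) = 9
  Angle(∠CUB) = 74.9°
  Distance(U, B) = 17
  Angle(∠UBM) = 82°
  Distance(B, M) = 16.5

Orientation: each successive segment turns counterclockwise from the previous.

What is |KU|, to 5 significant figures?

21.473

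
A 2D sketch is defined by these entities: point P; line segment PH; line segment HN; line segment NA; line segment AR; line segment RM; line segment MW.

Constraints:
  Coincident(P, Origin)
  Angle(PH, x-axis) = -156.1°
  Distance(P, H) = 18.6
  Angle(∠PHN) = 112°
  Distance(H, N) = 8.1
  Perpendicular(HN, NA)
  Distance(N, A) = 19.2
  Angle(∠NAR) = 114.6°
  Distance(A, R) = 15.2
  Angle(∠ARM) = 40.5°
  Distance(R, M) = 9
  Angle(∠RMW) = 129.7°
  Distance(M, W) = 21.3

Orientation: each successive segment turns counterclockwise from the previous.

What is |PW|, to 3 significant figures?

26.2

P is at the origin; PH runs at -156.1° with length 18.6, so H = (-17.0, -7.54). ∠PHN = 112.0° gives HN at -88.1° from the x-axis; with |HN| = 8.1, N = (-16.7, -15.6). The perpendicularity gives NA at right angles to HN, so NA runs at 1.90°; with |NA| = 19.2, A = (2.45, -15.0). ∠NAR = 114.6° gives AR at 67.3° from the x-axis; with |AR| = 15.2, R = (8.32, -0.972). ∠ARM = 40.5° gives RM at -153° from the x-axis; with |RM| = 9.0, M = (0.285, -5.03). ∠RMW = 129.7° gives MW at -103° from the x-axis; with |MW| = 21.3, W = (-4.47, -25.8). Then |PW| = |W − P| = 26.2.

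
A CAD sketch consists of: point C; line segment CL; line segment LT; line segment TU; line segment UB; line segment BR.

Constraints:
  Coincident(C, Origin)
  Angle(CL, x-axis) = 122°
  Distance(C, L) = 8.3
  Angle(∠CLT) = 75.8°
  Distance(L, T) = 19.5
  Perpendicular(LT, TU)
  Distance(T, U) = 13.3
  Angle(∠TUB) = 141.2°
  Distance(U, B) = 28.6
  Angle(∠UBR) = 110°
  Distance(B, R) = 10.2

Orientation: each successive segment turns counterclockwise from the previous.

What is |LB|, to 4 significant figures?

35.62

LT is perpendicular to TU, so TU runs at -43.80°; with |TU| = 13.3, U = (-8.296, -16.24). ∠TUB = 141.2° gives UB at -5.000° from the x-axis; with |UB| = 28.6, B = (20.20, -18.73). Then |LB| = |B − L| = 35.62.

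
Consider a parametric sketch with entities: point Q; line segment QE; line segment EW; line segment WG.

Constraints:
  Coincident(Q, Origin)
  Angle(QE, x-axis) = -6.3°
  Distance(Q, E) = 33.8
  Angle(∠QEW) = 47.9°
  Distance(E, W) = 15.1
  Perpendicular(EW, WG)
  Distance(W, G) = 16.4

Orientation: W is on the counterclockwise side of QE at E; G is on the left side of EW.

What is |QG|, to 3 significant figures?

11.5

∠QEW = 47.9°, so EW runs at -6.3° + (180° − 47.9°) = 126° from the x-axis; with |EW| = 15.1, W = E + 15.1·(cos 126°, sin 126°) = (24.8, 8.54). The perpendicularity gives WG at right angles to EW; with |WG| = 16.4 on the left of EW, G = W + 16.4·(-0.811, -0.585) = (11.5, -1.06). Then |QG| = |G − Q| = 11.5.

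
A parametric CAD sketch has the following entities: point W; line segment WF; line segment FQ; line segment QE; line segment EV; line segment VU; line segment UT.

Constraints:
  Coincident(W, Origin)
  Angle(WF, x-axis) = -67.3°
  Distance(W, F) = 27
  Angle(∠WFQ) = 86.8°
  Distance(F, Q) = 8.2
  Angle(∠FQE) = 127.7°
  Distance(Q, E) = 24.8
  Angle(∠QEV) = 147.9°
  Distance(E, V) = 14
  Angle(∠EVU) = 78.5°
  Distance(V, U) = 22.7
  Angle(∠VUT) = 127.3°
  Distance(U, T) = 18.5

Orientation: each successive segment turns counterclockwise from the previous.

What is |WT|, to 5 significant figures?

14.620

W is at the origin; WF runs at -67.3° with length 27.0, so F = (10.419, -24.909). ∠WFQ = 86.8° gives FQ at 25.900° from the x-axis; with |FQ| = 8.2, Q = (17.796, -21.327). ∠FQE = 127.7° gives QE at 78.200° from the x-axis; with |QE| = 24.8, E = (22.867, 2.9492). ∠QEV = 147.9° gives EV at 110.30° from the x-axis; with |EV| = 14.0, V = (18.010, 16.080). ∠EVU = 78.5° gives VU at -148.20° from the x-axis; with |VU| = 22.7, U = (-1.2823, 4.1177). ∠VUT = 127.3° gives UT at -95.500° from the x-axis; with |UT| = 18.5, T = (-3.0555, -14.297). Then |WT| = |T − W| = 14.620.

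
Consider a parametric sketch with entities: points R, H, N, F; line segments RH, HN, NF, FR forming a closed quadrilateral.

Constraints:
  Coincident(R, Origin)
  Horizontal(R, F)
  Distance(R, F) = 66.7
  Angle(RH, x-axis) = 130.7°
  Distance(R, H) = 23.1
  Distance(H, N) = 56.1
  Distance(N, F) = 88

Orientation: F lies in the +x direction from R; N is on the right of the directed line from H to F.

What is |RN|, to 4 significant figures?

40.48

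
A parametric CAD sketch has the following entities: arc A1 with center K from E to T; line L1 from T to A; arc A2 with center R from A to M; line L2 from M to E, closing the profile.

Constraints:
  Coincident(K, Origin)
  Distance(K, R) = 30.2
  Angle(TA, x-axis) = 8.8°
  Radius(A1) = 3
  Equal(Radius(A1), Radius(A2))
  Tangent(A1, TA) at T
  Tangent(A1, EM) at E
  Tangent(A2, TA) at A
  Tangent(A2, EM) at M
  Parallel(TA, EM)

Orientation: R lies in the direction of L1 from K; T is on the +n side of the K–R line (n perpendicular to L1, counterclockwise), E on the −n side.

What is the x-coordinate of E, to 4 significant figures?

0.4590

The slot axis is L1's direction at 8.8°, so u = (cos 8.8°, sin 8.8°) = (0.9882, 0.1530) and n = (−sin 8.8°, cos 8.8°) = (-0.1530, 0.9882). K is at the origin and R lies 30.2 along u from K, so R = 30.2·u = (29.84, 4.620). Tangency of A1 to both parallel lines with radius 3.0 puts T and E at K ± 3.0·n: T = (-0.4590, 2.965), E = (0.4590, -2.965). So E.x = 0.4590.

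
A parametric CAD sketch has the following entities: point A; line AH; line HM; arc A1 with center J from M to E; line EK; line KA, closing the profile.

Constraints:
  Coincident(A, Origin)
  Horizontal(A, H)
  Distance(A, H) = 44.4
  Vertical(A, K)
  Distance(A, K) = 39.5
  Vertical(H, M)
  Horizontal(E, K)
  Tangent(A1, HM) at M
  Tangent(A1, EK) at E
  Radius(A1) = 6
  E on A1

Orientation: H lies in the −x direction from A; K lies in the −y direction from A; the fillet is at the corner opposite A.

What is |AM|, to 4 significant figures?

55.62

A is at the origin; A and H share the same y with |AH| = 44.4 and H on the −x side, so H = (-44.40, 0.000). A and K share the same x with |AK| = 39.5 and K on the −y side, so K = (0.000, -39.50). The virtual corner opposite A is at (-44.40, -39.50). The tangent condition forces JM to be normal to HM and since A1 is tangent to EK there, JE ⟂ EK, with radius 6.0, so the center J sits 6.0 in from both sides at J = (-38.40, -33.50). That places the tangent points at M = (-44.40, -33.50) on HM and E = (-38.40, -39.50) on EK. Then |AM| = |M − A| = 55.62.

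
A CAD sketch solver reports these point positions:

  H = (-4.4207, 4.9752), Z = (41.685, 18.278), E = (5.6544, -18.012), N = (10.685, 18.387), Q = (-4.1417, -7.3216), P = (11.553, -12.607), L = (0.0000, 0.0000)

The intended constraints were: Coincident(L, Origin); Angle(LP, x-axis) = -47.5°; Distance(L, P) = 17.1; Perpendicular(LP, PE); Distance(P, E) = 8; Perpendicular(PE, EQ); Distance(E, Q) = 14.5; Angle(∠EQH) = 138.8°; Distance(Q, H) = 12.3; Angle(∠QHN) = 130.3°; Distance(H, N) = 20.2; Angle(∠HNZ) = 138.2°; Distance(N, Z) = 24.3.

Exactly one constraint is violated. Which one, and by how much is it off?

Distance(N, Z) = 24.3 — off by 6.70.

L = (0.00, 0.00) ✓; LP at -47.50° ✓; |LP| = 17.10 ✓; ∠(LP, PE) = 90.00° ✓; |PE| = 8.000 ✓; ∠(PE, EQ) = 90.00° ✓; |EQ| = 14.50 ✓; ∠EQH = 138.8° ✓; |QH| = 12.30 ✓; ∠QHN = 130.3° ✓; |HN| = 20.20 ✓; ∠HNZ = 138.2° ✓; |NZ| = 31.00 ✗.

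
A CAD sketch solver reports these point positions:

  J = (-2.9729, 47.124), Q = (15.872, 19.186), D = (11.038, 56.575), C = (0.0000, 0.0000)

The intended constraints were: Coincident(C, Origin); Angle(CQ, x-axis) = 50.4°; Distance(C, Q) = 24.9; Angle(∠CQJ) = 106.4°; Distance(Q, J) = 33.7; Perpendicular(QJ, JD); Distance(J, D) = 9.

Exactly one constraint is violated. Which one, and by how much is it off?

Distance(J, D) = 9 — off by 7.90.

C = (0.00, 0.00) ✓; CQ at 50.40° ✓; |CQ| = 24.90 ✓; ∠CQJ = 106.4° ✓; |QJ| = 33.70 ✓; ∠(QJ, JD) = 90.00° ✓; |JD| = 16.90 ✗.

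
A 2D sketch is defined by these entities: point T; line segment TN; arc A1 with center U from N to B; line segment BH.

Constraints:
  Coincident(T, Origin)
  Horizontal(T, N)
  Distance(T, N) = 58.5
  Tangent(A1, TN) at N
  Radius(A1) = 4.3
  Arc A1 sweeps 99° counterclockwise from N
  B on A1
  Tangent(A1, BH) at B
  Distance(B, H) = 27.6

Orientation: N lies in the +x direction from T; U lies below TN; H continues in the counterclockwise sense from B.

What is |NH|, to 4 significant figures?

32.23

On A1, N sits at bearing 90° from U; a 99° counterclockwise sweep puts B at bearing 189°, so B = U + 4.3·(cos 189°, sin 189°) = (54.25, -4.973). Since A1 is tangent to BH there, UB ⟂ BH, so BH runs along (−sin 189°, cos 189°); with |BH| = 27.6, H = (58.57, -32.23). Then |NH| = |H − N| = 32.23.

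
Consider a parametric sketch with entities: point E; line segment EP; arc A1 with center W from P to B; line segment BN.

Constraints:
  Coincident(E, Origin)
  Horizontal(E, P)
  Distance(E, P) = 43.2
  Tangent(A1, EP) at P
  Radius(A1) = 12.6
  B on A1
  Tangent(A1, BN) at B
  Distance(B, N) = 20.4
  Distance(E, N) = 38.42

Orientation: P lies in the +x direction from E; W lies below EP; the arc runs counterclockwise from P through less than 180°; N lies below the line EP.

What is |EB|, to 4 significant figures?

32.40

Checks: |WB| = 12.60 ✓; ∠(WB, BN) = 90.00° ✓; |BN| = 20.40 ✓; |EN| = 38.42 ✓.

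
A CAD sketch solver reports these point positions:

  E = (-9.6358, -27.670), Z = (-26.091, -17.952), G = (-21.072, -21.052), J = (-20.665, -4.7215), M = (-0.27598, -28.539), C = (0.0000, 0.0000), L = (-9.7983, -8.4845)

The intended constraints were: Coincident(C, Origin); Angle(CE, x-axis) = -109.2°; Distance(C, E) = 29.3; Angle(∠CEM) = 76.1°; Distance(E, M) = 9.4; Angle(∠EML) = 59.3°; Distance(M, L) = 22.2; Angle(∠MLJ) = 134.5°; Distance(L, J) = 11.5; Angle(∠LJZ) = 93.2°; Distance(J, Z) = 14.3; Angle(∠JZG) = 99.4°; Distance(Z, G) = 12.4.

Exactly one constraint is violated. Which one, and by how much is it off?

Distance(Z, G) = 12.4 — off by 6.50.

C = (0.00, 0.00) ✓; CE at -109.2° ✓; |CE| = 29.30 ✓; ∠CEM = 76.10° ✓; |EM| = 9.400 ✓; ∠EML = 59.30° ✓; |ML| = 22.20 ✓; ∠MLJ = 134.5° ✓; |LJ| = 11.50 ✓; ∠LJZ = 93.20° ✓; |JZ| = 14.30 ✓; ∠JZG = 99.40° ✓; |ZG| = 5.899 ✗.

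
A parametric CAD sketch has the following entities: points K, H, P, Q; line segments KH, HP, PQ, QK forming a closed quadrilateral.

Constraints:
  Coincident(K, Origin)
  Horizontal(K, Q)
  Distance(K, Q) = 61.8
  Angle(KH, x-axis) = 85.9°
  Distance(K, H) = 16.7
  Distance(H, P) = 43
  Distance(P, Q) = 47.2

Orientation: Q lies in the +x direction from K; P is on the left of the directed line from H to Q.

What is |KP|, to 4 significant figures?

54.77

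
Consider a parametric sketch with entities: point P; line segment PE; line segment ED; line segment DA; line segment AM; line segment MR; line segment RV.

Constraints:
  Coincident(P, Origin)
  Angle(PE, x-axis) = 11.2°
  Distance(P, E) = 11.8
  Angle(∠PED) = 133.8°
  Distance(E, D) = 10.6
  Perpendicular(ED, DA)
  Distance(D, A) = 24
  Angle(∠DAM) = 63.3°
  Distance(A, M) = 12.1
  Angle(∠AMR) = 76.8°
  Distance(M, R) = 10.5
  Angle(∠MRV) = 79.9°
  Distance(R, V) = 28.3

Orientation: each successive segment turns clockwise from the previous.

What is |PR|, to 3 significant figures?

14.8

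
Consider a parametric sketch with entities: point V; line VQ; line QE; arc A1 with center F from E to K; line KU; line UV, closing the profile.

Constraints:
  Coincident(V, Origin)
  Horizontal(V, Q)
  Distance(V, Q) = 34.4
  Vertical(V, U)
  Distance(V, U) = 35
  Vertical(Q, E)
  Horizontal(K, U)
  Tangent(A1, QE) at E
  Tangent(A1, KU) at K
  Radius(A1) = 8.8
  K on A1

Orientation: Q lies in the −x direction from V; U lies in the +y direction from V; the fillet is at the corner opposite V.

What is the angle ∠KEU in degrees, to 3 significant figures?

30.7°

The virtual corner opposite V is at (-34.4, 35.0). Tangency of A1 to QE means the radius FE is perpendicular to QE and A1 meets KU tangentially, so FK is at right angles to KU, with radius 8.8, so the center F sits 8.8 in from both sides at F = (-25.6, 26.2). That places the tangent points at E = (-34.4, 26.2) on QE and K = (-25.6, 35.0) on KU. Then cos ∠KEU = EK·EU / (|EK||EU|), giving 30.7°.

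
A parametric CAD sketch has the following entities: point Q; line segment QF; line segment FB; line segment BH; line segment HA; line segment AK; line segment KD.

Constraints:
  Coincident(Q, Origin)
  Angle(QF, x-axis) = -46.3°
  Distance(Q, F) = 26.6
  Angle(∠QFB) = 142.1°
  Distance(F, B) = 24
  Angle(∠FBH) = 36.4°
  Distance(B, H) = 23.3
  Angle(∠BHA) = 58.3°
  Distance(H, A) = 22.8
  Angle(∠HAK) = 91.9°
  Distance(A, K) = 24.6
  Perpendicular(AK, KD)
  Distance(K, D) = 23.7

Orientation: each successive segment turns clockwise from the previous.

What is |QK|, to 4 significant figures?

56.30

Q is at the origin; QF runs at -46.3° with length 26.6, so F = (18.38, -19.23). ∠QFB = 142.1° gives FB at -84.20° from the x-axis; with |FB| = 24.0, B = (20.80, -43.11). ∠FBH = 36.4° gives BH at 132.2° from the x-axis; with |BH| = 23.3, H = (5.152, -25.85). ∠BHA = 58.3° gives HA at 10.50° from the x-axis; with |HA| = 22.8, A = (27.57, -21.69). ∠HAK = 91.9° gives AK at -77.60° from the x-axis; with |AK| = 24.6, K = (32.85, -45.72). Then |QK| = |K − Q| = 56.30.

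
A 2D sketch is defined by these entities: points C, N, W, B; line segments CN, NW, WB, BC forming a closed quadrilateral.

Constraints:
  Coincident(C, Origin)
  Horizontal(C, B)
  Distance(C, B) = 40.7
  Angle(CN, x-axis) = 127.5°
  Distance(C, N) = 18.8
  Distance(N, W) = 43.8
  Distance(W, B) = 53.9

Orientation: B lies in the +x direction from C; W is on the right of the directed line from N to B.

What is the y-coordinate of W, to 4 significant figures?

-28.42

Checks: |NW| = 43.80 ✓; |WB| = 53.90 ✓.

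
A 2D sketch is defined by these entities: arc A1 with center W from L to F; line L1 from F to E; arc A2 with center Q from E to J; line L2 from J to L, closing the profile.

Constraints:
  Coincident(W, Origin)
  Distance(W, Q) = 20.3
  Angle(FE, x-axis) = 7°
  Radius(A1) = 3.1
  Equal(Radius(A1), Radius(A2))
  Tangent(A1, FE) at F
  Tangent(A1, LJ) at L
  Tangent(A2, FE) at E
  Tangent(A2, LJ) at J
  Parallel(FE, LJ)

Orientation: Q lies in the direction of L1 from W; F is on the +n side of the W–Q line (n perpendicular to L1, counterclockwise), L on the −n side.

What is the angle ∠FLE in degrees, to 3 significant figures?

73.0°

The slot axis is L1's direction at 7.0°, so u = (cos 7.0°, sin 7.0°) = (0.993, 0.122) and n = (−sin 7.0°, cos 7.0°) = (-0.122, 0.993). W is at the origin and Q lies 20.3 along u from W, so Q = 20.3·u = (20.1, 2.47). Tangency of A1 to both parallel lines with radius 3.1 puts F and L at W ± 3.1·n: F = (-0.378, 3.08), L = (0.378, -3.08). Equal radii place E and J the same way about Q: E = Q + 3.1·n = (19.8, 5.55), J = Q − 3.1·n = (20.5, -0.603). Then cos ∠FLE = LF·LE / (|LF||LE|), giving 73.0°.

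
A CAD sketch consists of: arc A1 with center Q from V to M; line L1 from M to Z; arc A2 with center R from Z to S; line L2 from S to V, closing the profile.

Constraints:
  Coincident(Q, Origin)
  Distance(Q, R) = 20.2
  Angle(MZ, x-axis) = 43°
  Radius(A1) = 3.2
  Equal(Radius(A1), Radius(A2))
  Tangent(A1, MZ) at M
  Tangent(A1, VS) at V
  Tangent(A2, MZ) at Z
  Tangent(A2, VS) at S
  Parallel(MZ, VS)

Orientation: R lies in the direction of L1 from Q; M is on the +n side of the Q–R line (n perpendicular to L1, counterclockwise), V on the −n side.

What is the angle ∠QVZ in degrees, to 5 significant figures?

72.420°

The slot axis is L1's direction at 43.0°, so u = (cos 43.0°, sin 43.0°) = (0.73135, 0.68200) and n = (−sin 43.0°, cos 43.0°) = (-0.68200, 0.73135). Q is at the origin and R lies 20.2 along u from Q, so R = 20.2·u = (14.773, 13.776). Tangency of A1 to both parallel lines with radius 3.2 puts M and V at Q ± 3.2·n: M = (-2.1824, 2.3403), V = (2.1824, -2.3403). Equal radii place Z and S the same way about R: Z = R + 3.2·n = (12.591, 16.117), S = R − 3.2·n = (16.956, 11.436). Then cos ∠QVZ = VQ·VZ / (|VQ||VZ|), giving 72.420°.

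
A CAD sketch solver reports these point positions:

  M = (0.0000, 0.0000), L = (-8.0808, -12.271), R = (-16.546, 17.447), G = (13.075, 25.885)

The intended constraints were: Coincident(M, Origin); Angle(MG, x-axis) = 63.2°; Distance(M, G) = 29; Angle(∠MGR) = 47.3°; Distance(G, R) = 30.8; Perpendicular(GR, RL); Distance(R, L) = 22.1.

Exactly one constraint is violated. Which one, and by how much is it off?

Distance(R, L) = 22.1 — off by 8.80.

M = (0.00, 0.00) ✓; MG at 63.20° ✓; |MG| = 29.00 ✓; ∠MGR = 47.30° ✓; |GR| = 30.80 ✓; ∠(GR, RL) = 90.00° ✓; |RL| = 30.90 ✗.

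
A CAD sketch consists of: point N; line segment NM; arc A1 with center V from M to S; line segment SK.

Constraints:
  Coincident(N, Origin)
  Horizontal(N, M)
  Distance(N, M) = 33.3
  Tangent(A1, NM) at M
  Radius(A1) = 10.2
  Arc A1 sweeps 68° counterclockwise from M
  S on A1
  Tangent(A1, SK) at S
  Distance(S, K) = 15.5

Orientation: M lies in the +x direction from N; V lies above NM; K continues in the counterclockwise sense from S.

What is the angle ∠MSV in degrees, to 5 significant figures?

56.000°

Tangency of A1 to NM means the radius VM is perpendicular to NM, so V = M + (0, 10.2) = (33.300, 10.200). On A1, M sits at bearing -90° from V; a 68° counterclockwise sweep puts S at bearing -22°, so S = V + 10.2·(cos -22°, sin -22°) = (42.757, 6.3790). Then cos ∠MSV = SM·SV / (|SM||SV|), giving 56.000°.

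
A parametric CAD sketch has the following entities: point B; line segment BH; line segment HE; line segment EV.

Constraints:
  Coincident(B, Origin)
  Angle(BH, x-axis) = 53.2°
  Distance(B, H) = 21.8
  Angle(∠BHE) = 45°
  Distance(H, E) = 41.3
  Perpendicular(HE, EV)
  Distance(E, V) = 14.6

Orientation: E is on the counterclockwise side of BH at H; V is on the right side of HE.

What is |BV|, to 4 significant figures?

39.63

B is at the origin; BH runs at 53.2° with length 21.8, so H = 21.8·(cos 53.2°, sin 53.2°) = (13.06, 17.46). ∠BHE = 45.0°, so HE runs at 53.2° + (180° − 45.0°) = 188.2° from the x-axis; with |HE| = 41.3, E = H + 41.3·(cos 188.2°, sin 188.2°) = (-27.82, 11.57). HE is perpendicular to EV; with |EV| = 14.6 on the right of HE, V = E + 14.6·(-0.1426, 0.9898) = (-29.90, 26.02). Then |BV| = |V − B| = 39.63.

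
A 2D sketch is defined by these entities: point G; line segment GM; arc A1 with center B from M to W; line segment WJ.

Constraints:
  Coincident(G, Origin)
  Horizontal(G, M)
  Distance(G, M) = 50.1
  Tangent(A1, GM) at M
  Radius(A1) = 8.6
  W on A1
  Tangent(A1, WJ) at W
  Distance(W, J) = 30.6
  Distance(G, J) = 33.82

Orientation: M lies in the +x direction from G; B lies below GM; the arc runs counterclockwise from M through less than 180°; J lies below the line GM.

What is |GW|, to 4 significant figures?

43.93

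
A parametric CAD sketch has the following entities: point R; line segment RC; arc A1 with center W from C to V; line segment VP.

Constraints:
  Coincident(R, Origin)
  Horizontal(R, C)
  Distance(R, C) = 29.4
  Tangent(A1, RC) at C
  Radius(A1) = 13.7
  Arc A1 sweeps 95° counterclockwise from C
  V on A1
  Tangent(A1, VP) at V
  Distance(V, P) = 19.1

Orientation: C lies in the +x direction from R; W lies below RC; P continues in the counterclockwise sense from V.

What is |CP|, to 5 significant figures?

35.976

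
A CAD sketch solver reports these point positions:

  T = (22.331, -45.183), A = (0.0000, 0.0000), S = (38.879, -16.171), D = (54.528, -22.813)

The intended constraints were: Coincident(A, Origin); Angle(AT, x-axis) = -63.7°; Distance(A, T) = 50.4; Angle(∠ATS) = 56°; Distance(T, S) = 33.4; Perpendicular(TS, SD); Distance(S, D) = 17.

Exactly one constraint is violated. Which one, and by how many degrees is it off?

Perpendicular(TS, SD) — off by 6.70°.

A = (0.00, 0.00) ✓; AT at -63.70° ✓; |AT| = 50.40 ✓; ∠ATS = 56.00° ✓; |TS| = 33.40 ✓; ∠(TS, SD) = 83.30° ✗; |SD| = 17.00 ✓.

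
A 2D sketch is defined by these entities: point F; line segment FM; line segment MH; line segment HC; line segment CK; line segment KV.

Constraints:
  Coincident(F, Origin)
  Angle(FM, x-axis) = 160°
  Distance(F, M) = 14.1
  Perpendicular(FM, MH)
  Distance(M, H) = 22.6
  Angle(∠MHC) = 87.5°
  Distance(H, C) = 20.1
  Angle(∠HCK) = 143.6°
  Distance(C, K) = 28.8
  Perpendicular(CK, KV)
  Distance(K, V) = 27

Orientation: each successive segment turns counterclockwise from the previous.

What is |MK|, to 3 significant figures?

42.6

∠MHC = 87.5° gives HC at -17.5° from the x-axis; with |HC| = 20.1, C = (-1.81, -22.5). ∠HCK = 143.6° gives CK at 18.9° from the x-axis; with |CK| = 28.8, K = (25.4, -13.1). Then |MK| = |K − M| = 42.6.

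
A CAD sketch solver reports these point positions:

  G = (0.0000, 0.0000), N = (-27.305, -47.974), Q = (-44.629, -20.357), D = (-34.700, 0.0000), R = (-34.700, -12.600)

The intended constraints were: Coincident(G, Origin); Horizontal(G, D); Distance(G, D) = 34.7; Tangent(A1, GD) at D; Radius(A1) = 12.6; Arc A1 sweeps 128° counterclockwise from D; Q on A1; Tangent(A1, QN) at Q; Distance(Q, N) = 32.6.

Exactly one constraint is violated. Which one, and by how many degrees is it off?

Tangent(A1, QN) at Q — off by 5.90°.

G = (0.00, 0.00) ✓; G.y = 0.00, D.y = 0.00 ✓; |GD| = 34.70 ✓; ∠(RD, DG) = 90.00° ✓; |RD| = 12.60 ✓; bearing(R→Q) − bearing(R→D) = 128.0° ✓; |RQ| = 12.60 ✓; ∠(RQ, QN) = 95.90° ✗; |QN| = 32.60 ✓.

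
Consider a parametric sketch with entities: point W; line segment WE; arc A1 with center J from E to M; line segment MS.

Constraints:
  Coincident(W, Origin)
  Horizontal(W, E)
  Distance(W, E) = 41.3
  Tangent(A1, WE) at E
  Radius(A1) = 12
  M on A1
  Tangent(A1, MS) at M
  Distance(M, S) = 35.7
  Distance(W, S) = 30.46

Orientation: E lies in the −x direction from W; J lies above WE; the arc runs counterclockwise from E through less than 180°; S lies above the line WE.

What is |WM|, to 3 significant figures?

32.9

W is at the origin; W and E share the same y with |WE| = 41.3 and E on the −x side, so E = (-41.3, 0.00). A1 meets WE tangentially, so JE is at right angles to WE, so J = E + (0, 12) = (-41.3, 12.0). Since JM ⟂ MS (tangency), |JS| = √(12.0² + 35.7²) = 37.7 regardless of where M sits on A1. So S lies on both circle(W, 30.46) and circle(J, 37.7); the above-WE intersection is S = (-7.91, 29.4). M is the foot of the tangent from S: M = (-32.7, 3.68).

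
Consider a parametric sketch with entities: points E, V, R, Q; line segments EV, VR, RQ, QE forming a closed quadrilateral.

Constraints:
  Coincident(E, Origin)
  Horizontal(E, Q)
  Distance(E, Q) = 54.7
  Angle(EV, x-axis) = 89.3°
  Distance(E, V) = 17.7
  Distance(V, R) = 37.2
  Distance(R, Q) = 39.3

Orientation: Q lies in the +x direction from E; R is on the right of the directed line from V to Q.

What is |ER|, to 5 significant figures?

23.541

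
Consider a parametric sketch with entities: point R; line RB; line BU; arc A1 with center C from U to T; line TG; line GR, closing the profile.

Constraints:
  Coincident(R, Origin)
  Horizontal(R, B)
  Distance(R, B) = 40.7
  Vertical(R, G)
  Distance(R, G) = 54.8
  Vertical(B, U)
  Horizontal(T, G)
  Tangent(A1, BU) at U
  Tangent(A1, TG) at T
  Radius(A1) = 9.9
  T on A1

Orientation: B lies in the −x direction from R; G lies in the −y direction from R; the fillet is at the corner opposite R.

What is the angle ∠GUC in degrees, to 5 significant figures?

13.671°

The virtual corner opposite R is at (-40.700, -54.800). The tangent condition forces CU to be normal to BU and the tangent condition forces CT to be normal to TG, with radius 9.9, so the center C sits 9.9 in from both sides at C = (-30.800, -44.900). That places the tangent points at U = (-40.700, -44.900) on BU and T = (-30.800, -54.800) on TG. Then cos ∠GUC = UG·UC / (|UG||UC|), giving 13.671°.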